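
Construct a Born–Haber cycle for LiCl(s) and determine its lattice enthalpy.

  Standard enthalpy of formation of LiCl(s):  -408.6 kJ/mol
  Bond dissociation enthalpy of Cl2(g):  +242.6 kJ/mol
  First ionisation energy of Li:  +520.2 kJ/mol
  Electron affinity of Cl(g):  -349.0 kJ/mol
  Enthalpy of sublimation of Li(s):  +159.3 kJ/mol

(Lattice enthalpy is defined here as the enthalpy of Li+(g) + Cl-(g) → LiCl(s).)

ΔHf° = 1·ΔHsub + 1·(ΣIE) + 1/2·D(Cl2) + 1·EA + U
-408.6 = 1·(+159.3) + 1·(+520.2) + 1/2·(+242.6) + 1·(-349.0) + U
U = -408.6 − (+451.8) = -860.4 kJ/mol

U = -860.4 kJ/mol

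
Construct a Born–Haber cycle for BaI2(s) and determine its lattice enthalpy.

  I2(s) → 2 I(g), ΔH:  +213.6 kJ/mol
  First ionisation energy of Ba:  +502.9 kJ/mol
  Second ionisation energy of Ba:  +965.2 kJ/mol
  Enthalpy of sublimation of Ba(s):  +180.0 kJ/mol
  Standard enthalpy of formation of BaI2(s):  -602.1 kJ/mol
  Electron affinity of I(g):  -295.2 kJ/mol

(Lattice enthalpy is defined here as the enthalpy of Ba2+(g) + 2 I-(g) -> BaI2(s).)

U = -1873.4 kJ/mol

ΔHf° = 1·ΔHsub + 1·(ΣIE) + 1·D(I2) + 2·EA + U
-602.1 = 1·(+180.0) + 1·(+1468.1) + 1·(+213.6) + 2·(-295.2) + U
U = -602.1 − (+1271.3) = -1873.4 kJ/mol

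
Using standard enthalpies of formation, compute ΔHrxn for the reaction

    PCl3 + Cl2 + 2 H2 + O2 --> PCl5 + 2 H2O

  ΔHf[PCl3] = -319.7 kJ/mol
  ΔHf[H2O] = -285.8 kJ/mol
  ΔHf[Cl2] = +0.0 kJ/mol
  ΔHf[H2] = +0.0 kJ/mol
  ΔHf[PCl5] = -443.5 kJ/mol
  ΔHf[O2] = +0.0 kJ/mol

Products: 1·(-443.5) + 2·(-285.8) = -1015.1
Reactants: 1·(-319.7) + 1·(+0.0) + 2·(+0.0) + 1·(+0.0) = -319.7
ΔHrxn = (-1015.1) − (-319.7) = -695.4 kJ/mol

ΔHrxn = -695.4 kJ/mol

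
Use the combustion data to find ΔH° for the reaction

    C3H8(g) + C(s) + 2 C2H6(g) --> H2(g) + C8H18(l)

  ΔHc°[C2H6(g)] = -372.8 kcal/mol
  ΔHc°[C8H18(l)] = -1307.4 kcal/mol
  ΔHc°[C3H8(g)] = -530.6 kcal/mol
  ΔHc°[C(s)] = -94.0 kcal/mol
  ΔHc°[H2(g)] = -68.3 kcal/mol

Using ΔH = Σ nΔHc°(reactants) − Σ nΔHc°(products):
= [1·(-530.6) + 1·(-94.0) + 2·(-372.8)] − [1·(-68.3) + 1·(-1307.4)]
= 5.5 kcal/mol

ΔH° = 5.5 kcal/mol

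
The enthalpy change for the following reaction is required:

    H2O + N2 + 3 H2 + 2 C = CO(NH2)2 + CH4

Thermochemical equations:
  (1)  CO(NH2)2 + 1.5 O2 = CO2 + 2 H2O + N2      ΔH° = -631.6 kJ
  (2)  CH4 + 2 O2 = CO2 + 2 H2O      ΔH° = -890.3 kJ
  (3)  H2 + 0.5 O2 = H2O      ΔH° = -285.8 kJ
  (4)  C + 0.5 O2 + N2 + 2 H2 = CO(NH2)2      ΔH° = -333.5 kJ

(1) as written: -631.6 kJ
(2) reversed: +890.3 kJ
(3) reversed: +285.8 kJ
(4) × 2: (2)·(-333.5) = -667.0 kJ
ΔH° = (-631.6) + (+890.3) + (+285.8) + (-667.0) = -122.5 kJ

ΔH° = -122.5 kJ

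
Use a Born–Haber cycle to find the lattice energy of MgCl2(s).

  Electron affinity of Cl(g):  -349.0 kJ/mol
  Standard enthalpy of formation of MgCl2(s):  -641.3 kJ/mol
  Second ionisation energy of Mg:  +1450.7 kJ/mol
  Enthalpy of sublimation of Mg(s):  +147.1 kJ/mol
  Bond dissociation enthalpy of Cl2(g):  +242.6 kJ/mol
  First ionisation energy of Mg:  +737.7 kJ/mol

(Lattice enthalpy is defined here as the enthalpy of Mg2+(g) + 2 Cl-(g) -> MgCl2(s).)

ΔHf° = 1·ΔHsub + 1·(ΣIE) + 1·D(Cl2) + 2·EA + U
-641.3 = 1·(+147.1) + 1·(+2188.4) + 1·(+242.6) + 2·(-349.0) + U
U = -641.3 − (+1880.1) = -2521.4 kJ/mol

U = -2521.4 kJ/mol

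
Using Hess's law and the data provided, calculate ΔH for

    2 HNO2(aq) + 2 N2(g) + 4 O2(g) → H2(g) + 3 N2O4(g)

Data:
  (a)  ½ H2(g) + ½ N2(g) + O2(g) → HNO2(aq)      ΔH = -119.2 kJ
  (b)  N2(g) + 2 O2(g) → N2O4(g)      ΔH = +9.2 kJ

(a) reversed and × 2: (-2)·(-119.2) = +238.4 kJ
(b) × 3: (3)·(+9.2) = +27.6 kJ
Summing the manipulated equations, ΔH = (-2)·(-119.2) + (3)·(+9.2) = 266.0 kJ

ΔH = 266.0 kJ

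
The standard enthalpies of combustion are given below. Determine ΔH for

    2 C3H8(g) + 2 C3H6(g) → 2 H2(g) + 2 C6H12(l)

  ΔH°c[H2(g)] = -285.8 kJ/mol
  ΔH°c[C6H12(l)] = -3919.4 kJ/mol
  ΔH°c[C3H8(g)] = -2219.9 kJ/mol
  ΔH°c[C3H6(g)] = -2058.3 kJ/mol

With combustion enthalpies, reactants minus products:
= [2·(-2219.9) + 2·(-2058.3)] − [2·(-285.8) + 2·(-3919.4)]
= -146.0 kJ/mol

ΔH = -146.0 kJ/mol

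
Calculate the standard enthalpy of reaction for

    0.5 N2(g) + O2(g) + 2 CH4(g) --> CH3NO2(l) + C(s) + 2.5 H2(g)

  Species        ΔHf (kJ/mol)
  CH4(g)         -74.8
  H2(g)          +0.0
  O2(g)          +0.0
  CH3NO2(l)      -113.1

ΔHrxn = 36.5 kJ/mol

Products: 1·(-113.1) + 1·(+0.0) + 5/2·(+0.0) = -113.1
Reactants: 1/2·(+0.0) + 1·(+0.0) + 2·(-74.8) = -149.6
ΔHrxn = (-113.1) − (-149.6) = 36.5 kJ/mol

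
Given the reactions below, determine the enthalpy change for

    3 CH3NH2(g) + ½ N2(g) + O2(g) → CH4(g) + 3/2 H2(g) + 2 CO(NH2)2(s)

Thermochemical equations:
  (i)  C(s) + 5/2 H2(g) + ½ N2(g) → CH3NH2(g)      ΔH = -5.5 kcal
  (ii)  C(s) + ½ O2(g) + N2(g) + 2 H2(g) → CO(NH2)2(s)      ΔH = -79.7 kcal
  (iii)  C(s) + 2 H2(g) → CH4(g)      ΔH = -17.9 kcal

ΔH = -160.8 kcal

(i) reversed and × 3 (CH3NH2(g) must end up as a reactant; ×3 to match 3 CH3NH2(g) in the target): (-3)·(-5.5) = +16.5 kcal
(ii) × 2 (×2 to match 2 CO(NH2)2(s) in the target): (2)·(-79.7) = -159.4 kcal
(iii) as written (CH4(g) already on the product side): -17.9 kcal
By Hess's law, ΔH = (-3)·(-5.5) + (2)·(-79.7) + (1)·(-17.9) = -160.8 kcal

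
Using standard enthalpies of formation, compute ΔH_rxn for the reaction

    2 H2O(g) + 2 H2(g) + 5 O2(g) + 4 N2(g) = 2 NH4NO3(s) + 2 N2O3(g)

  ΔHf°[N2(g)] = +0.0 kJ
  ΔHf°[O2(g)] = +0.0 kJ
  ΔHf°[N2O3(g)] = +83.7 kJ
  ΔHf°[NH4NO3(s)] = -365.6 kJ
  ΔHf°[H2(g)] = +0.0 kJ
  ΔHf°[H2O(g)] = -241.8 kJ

Products: 2·(-365.6) + 2·(+83.7) = -563.8
Reactants: 2·(-241.8) + 2·(+0.0) + 5·(+0.0) + 4·(+0.0) = -483.6
ΔH_rxn = (-563.8) − (-483.6) = -80.2 kJ

ΔH_rxn = -80.2 kJ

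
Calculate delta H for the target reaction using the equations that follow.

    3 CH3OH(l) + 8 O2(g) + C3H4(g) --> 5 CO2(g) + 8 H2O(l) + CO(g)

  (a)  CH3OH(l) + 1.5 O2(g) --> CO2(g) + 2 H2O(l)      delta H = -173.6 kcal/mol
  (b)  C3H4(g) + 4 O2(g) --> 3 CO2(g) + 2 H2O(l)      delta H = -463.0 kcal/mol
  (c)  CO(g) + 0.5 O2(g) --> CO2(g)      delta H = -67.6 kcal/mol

delta H = -916.2 kcal/mol

(a) × 3: (3)·(-173.6) = -520.8 kcal/mol
(b) as written: -463.0 kcal/mol
(c) reversed: +67.6 kcal/mol
Since enthalpy is a state function, delta H = (-520.8) + (-463.0) + (+67.6) = -916.2 kcal/mol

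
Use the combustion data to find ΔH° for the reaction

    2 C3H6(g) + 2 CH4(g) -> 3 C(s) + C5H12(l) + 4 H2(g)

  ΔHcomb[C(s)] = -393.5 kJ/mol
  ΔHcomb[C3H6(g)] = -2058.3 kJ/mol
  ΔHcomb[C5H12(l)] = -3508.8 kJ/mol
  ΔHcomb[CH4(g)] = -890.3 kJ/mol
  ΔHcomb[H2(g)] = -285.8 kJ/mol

With combustion enthalpies, reactants minus products:
= [2·(-2058.3) + 2·(-890.3)] − [3·(-393.5) + 1·(-3508.8) + 4·(-285.8)]
= -64.7 kJ/mol

ΔH° = -64.7 kJ/mol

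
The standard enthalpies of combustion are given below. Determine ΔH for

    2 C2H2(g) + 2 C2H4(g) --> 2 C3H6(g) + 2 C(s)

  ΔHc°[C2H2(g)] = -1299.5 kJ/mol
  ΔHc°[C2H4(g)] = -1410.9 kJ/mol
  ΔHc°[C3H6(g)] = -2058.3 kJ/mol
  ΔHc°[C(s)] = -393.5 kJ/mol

ΔH = -517.2 kJ/mol

Using ΔH = Σ nΔHc°(reactants) − Σ nΔHc°(products):
= [2·(-1299.5) + 2·(-1410.9)] − [2·(-2058.3) + 2·(-393.5)]
= -517.2 kJ/mol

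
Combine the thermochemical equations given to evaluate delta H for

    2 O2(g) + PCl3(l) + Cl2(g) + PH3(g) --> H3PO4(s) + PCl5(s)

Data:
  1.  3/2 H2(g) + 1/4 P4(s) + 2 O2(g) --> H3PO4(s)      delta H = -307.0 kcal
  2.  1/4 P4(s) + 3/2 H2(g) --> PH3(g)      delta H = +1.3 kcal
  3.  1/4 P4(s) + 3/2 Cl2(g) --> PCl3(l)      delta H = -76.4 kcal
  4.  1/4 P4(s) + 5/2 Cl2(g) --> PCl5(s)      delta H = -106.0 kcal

eq. 1 as written: -307.0 kcal
eq. 2 reversed: -1.3 kcal
eq. 3 reversed: +76.4 kcal
eq. 4 as written: -106.0 kcal
By Hess's law, delta H = (1)·(-307.0) + (-1)·(+1.3) + (-1)·(-76.4) + (1)·(-106.0) = -337.9 kcal

delta H = -337.9 kcal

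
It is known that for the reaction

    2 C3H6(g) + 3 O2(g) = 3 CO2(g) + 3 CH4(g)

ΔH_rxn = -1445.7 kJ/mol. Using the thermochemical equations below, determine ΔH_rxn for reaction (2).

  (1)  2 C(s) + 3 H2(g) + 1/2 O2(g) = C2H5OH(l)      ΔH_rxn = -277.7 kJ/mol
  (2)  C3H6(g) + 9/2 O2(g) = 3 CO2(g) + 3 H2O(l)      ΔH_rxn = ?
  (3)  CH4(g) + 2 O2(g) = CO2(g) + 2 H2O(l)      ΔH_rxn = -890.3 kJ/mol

ΔH_rxn = -2058.3 kJ/mol

(1): not needed (H2(g) appears nowhere else).
(2) × 2 (scale by 2 for the 2 C3H6(g)): contributes 2·x
(3) reversed and × 3 (CH4(g) must end up as a product; ×3 to match 3 CH4(g) in the target): (-3)·(-890.3) = +2670.9 kJ/mol
-1445.7 = (+2670.9) + 2·x
x = (-1445.7 − (+2670.9)) / (2) = -2058.3 kJ/mol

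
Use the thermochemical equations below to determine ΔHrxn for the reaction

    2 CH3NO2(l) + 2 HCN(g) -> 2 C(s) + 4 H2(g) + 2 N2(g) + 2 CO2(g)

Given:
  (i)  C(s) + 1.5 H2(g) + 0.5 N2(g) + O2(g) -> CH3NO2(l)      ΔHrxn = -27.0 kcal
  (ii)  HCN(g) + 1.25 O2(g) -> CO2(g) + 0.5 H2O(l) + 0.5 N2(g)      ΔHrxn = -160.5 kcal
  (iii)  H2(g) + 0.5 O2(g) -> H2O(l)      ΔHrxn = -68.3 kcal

ΔHrxn = -198.7 kcal

(i) reversed and × 2 (CH3NO2(l) must end up as a reactant; scale by 2 for the 2 CH3NO2(l)): (-2)·(-27.0) = +54.0 kcal
(ii) × 2 (×2 to match 2 HCN(g) in the target): (2)·(-160.5) = -321.0 kcal
(iii) reversed: +68.3 kcal
ΔHrxn = (+54.0) + (-321.0) + (+68.3) = -198.7 kcal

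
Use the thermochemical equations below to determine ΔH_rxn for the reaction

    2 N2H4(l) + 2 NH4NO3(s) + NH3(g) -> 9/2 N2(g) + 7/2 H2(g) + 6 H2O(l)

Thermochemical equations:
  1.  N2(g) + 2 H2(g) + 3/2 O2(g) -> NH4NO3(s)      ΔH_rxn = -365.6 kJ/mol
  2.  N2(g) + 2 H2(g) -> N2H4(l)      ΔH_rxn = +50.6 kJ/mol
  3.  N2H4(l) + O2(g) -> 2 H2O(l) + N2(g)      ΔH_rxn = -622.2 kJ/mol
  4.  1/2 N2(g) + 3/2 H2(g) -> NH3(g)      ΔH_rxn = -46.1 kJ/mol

eq. 1 reversed and × 2 (reverse to put NH4NO3(s) on the reactant side; ×2 to match 2 NH4NO3(s) in the target): (-2)·(-365.6) = +731.2 kJ/mol
eq. 2 as written: +50.6 kJ/mol
eq. 3 × 3 (×3 to match 6 H2O(l) in the target): (3)·(-622.2) = -1866.6 kJ/mol
eq. 4 reversed (reverse to put NH3(g) on the reactant side): +46.1 kJ/mol
Summing the manipulated equations, ΔH_rxn = (-2)·(-365.6) + (1)·(+50.6) + (3)·(-622.2) + (-1)·(-46.1) = -1038.7 kJ/mol

ΔH_rxn = -1038.7 kJ/mol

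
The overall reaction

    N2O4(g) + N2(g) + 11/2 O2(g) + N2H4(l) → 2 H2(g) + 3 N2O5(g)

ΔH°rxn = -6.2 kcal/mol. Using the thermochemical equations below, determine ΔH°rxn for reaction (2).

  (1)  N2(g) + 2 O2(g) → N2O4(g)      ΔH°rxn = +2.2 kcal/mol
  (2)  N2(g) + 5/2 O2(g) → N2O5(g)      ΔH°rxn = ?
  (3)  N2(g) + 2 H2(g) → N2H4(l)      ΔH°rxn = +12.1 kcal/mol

(1) reversed (N2O4(g) must end up as a reactant): -2.2 kcal/mol
(2) × 3 (×3 to match 3 N2O5(g) in the target): contributes 3·x
(3) reversed (N2H4(l) must end up as a reactant): -12.1 kcal/mol
-6.2 = (-2.2) + (-12.1) + 3·x
x = (-6.2 − (-14.3)) / (3) = 2.7 kcal/mol

ΔH°rxn = 2.7 kcal/mol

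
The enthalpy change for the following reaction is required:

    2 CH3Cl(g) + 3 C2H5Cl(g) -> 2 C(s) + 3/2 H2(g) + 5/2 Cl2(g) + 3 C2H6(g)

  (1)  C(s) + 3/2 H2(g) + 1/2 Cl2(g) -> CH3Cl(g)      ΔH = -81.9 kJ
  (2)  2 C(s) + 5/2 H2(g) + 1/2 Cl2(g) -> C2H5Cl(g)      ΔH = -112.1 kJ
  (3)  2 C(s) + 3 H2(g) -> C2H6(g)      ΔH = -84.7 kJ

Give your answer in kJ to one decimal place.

ΔH = 246.0 kJ

(1) reversed and × 2 (reverse to put CH3Cl(g) on the reactant side; ×2 to match 2 CH3Cl(g) in the target): (-2)·(-81.9) = +163.8 kJ
(2) reversed and × 3 (reverse to put C2H5Cl(g) on the reactant side; ×3 to match 3 C2H5Cl(g) in the target): (-3)·(-112.1) = +336.3 kJ
(3) × 3 (scale by 3 for the 3 C2H6(g)): (3)·(-84.7) = -254.1 kJ
ΔH = (+163.8) + (+336.3) + (-254.1) = 246.0 kJ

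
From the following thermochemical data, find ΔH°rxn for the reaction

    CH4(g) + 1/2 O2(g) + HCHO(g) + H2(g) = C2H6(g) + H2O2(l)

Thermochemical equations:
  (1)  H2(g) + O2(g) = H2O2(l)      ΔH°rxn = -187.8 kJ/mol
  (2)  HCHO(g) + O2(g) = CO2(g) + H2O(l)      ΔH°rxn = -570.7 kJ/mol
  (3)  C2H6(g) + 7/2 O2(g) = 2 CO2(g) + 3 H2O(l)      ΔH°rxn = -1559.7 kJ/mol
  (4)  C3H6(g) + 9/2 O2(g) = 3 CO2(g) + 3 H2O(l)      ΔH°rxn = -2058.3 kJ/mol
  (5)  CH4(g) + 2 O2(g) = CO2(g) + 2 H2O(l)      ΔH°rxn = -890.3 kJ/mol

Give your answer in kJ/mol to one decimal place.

(1) as written (H2O2(l) already on the product side): -187.8 kJ/mol
(2) as written (HCHO(g) already on the reactant side): -570.7 kJ/mol
(3) reversed (C2H6(g) must end up as a product): +1559.7 kJ/mol
(4): not needed (C3H6(g) appears nowhere else).
(5) as written (CH4(g) already on the reactant side): -890.3 kJ/mol
ΔH°rxn = (-187.8) + (-570.7) + (+1559.7) + (-890.3) = -89.1 kJ/mol

ΔH°rxn = -89.1 kJ/mol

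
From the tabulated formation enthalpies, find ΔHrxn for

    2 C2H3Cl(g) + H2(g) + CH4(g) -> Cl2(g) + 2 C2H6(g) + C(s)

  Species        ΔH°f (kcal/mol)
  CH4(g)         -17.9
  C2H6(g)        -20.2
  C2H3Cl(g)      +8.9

ΔHrxn = -40.3 kcal/mol

Products: 1·(+0.0) + 2·(-20.2) + 1·(+0.0) = -40.4
Reactants: 2·(+8.9) + 1·(+0.0) + 1·(-17.9) = -0.1
ΔHrxn = (-40.4) − (-0.1) = -40.3 kcal/mol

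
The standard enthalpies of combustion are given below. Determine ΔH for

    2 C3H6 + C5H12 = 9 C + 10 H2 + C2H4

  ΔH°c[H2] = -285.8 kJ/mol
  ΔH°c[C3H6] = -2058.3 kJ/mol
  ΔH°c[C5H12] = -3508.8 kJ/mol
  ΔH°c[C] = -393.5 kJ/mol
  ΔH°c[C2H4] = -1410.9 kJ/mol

ΔH = 185.0 kJ/mol

Using ΔH = Σ nΔHc°(reactants) − Σ nΔHc°(products):
= [2·(-2058.3) + 1·(-3508.8)] − [9·(-393.5) + 10·(-285.8) + 1·(-1410.9)]
= 185.0 kJ/mol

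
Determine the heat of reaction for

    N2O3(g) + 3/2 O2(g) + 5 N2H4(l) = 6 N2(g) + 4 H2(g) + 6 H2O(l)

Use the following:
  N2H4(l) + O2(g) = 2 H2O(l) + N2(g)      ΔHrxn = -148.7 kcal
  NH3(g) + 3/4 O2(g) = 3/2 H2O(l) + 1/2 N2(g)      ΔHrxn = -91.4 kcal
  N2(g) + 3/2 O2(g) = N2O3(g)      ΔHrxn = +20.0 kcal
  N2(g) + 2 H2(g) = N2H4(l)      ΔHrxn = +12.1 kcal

ΔHrxn = -490.3 kcal

equation 1 × 3: (3)·(-148.7) = -446.1 kcal
equation 2: not needed (NH3(g) appears nowhere else).
equation 3 reversed (reverse to put N2O3(g) on the reactant side): -20.0 kcal
equation 4 reversed and × 2 (reverse to put H2(g) on the product side; scale by 2 for the 4 H2(g)): (-2)·(+12.1) = -24.2 kcal
By Hess's law, ΔHrxn = (3)·(-148.7) + (-1)·(+20.0) + (-2)·(+12.1) = -490.3 kcal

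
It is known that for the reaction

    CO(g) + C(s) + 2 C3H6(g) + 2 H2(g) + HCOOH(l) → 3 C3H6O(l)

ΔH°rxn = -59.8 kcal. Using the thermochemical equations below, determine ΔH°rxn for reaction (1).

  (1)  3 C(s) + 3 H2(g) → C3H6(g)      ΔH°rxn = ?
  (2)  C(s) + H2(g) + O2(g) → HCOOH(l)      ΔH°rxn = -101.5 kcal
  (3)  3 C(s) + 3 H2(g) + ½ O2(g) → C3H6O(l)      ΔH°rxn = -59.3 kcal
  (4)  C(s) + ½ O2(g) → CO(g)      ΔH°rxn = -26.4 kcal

(1) reversed and × 2: contributes −2·x
(2) reversed: +101.5 kcal
(3) × 3: (3)·(-59.3) = -177.9 kcal
(4) reversed: +26.4 kcal
-59.8 = (+101.5) + (-177.9) + (+26.4) − 2·x
x = (-59.8 − (-50.0)) / (-2) = 4.9 kcal

ΔH°rxn = 4.9 kcal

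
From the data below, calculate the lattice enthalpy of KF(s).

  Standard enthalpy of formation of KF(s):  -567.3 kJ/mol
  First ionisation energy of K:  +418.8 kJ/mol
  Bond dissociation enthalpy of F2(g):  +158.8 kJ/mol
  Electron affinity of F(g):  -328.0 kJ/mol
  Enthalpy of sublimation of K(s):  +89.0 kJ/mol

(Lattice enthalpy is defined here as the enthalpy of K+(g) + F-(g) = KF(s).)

ΔHf° = 1·ΔHsub + 1·(ΣIE) + 1/2·D(F2) + 1·EA + U
-567.3 = 1·(+89.0) + 1·(+418.8) + 1/2·(+158.8) + 1·(-328.0) + U
U = -567.3 − (+259.2) = -826.5 kJ/mol

U = -826.5 kJ/mol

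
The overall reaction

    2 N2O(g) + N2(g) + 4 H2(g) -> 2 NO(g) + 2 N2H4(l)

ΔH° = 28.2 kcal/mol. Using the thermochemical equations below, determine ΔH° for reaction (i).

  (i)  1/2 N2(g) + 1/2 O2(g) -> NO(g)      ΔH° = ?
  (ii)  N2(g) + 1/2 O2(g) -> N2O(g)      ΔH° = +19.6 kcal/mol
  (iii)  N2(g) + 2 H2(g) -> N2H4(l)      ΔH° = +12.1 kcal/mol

ΔH° = 21.6 kcal/mol

(i) × 2: contributes 2·x
(ii) reversed and × 2: (-2)·(+19.6) = -39.2 kcal/mol
(iii) × 2: (2)·(+12.1) = +24.2 kcal/mol
+28.2 = (-39.2) + (+24.2) + 2·x
x = (+28.2 − (-15.0)) / (2) = 21.6 kcal/mol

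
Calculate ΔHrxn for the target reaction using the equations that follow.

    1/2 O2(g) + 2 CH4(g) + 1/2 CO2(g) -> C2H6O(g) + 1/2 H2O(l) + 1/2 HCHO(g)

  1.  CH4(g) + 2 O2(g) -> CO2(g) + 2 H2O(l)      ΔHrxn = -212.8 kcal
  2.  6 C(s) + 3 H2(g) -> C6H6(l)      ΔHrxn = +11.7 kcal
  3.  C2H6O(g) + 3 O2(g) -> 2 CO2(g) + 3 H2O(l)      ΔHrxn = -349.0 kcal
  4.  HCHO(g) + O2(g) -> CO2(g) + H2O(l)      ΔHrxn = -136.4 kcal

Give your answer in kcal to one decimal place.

ΔHrxn = -8.4 kcal

eq. 1 × 2: (2)·(-212.8) = -425.6 kcal
eq. 2: not needed.
eq. 3 reversed: +349.0 kcal
eq. 4 reversed and × 1/2: (-1/2)·(-136.4) = +68.2 kcal
ΔHrxn = (2)·(-212.8) + (-1)·(-349.0) + (-1/2)·(-136.4) = -8.4 kcal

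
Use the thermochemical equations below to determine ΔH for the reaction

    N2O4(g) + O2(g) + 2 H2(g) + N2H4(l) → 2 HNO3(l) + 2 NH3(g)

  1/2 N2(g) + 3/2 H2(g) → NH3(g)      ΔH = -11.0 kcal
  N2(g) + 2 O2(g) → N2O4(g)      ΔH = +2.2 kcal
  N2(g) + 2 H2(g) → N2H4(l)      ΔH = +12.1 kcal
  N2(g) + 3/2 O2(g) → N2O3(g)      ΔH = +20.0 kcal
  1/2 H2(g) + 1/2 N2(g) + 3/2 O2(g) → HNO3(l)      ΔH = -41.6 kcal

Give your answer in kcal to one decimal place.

ΔH = -119.5 kcal

equation 1 × 2: (2)·(-11.0) = -22.0 kcal
equation 2 reversed: -2.2 kcal
equation 3 reversed: -12.1 kcal
equation 4: not needed.
equation 5 × 2: (2)·(-41.6) = -83.2 kcal
Summing the manipulated equations, ΔH = (2)·(-11.0) + (-1)·(+2.2) + (-1)·(+12.1) + (2)·(-41.6) = -119.5 kcal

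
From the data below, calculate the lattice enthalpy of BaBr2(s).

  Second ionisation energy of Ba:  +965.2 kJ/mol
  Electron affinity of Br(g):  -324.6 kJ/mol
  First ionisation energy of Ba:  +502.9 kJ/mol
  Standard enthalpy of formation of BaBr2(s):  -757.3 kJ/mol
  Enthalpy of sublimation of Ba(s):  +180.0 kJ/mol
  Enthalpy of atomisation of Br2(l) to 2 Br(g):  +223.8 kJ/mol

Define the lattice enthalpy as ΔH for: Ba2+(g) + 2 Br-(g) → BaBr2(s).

U = -1980.0 kJ/mol

ΔHf° = 1·ΔHsub + 1·(ΣIE) + 1·D(Br2) + 2·EA + U
-757.3 = 1·(+180.0) + 1·(+1468.1) + 1·(+223.8) + 2·(-324.6) + U
U = -757.3 − (+1222.7) = -1980.0 kJ/mol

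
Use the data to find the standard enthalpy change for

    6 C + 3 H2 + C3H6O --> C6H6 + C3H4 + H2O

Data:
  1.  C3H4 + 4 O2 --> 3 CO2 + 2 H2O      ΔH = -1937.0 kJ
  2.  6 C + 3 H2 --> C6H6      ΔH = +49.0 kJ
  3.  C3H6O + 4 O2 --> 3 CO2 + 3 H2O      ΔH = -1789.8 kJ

eq. 1 reversed: +1937.0 kJ
eq. 2 as written: +49.0 kJ
eq. 3 as written: -1789.8 kJ
Combining the equations, ΔH = (+1937.0) + (+49.0) + (-1789.8) = 196.2 kJ

ΔH = 196.2 kJ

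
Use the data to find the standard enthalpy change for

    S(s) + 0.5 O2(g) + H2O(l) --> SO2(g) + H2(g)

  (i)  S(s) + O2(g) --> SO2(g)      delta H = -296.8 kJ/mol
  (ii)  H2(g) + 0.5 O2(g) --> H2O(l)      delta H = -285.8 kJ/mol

(i) as written (SO2(g) already on the product side): -296.8 kJ/mol
(ii) reversed (reverse to put H2O(l) on the reactant side): +285.8 kJ/mol
delta H = (-296.8) + (+285.8) = -11.0 kJ/mol

delta H = -11.0 kJ/mol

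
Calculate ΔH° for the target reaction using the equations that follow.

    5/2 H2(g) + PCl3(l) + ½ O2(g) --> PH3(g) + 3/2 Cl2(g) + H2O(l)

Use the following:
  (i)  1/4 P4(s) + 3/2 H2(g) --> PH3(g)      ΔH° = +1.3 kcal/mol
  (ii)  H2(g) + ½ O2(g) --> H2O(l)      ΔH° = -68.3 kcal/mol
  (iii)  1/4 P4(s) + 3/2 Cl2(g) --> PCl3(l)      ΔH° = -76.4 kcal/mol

(i) as written: +1.3 kcal/mol
(ii) as written: -68.3 kcal/mol
(iii) reversed: +76.4 kcal/mol
Since enthalpy is a state function, ΔH° = (+1.3) + (-68.3) + (+76.4) = 9.4 kcal/mol

ΔH° = 9.4 kcal/mol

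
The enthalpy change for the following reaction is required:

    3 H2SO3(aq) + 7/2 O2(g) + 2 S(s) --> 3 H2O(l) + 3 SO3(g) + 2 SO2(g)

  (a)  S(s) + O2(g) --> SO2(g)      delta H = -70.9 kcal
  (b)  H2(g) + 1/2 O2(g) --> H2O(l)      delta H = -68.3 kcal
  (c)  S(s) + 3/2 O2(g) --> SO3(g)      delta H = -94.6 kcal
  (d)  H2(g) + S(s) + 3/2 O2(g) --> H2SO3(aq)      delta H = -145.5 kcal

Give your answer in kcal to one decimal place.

(a) × 2 (scale by 2 for the 2 SO2(g)): (2)·(-70.9) = -141.8 kcal
(b) × 3 (×3 to match 3 H2O(l) in the target): (3)·(-68.3) = -204.9 kcal
(c) × 3 (scale by 3 for the 3 SO3(g)): (3)·(-94.6) = -283.8 kcal
(d) reversed and × 3 (H2SO3(aq) must end up as a reactant; ×3 to match 3 H2SO3(aq) in the target): (-3)·(-145.5) = +436.5 kcal
delta H = (-141.8) + (-204.9) + (-283.8) + (+436.5) = -194.0 kcal

delta H = -194.0 kcal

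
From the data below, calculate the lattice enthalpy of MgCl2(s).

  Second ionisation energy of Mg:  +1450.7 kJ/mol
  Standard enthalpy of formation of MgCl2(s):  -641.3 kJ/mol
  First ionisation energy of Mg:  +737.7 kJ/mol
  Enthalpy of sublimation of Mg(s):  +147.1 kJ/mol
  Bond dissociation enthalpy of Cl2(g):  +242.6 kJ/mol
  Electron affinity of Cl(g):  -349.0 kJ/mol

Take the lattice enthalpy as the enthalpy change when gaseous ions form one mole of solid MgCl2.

ΔHf° = 1·ΔHsub + 1·(ΣIE) + 1·D(Cl2) + 2·EA + U
-641.3 = 1·(+147.1) + 1·(+2188.4) + 1·(+242.6) + 2·(-349.0) + U
U = -641.3 − (+1880.1) = -2521.4 kJ/mol

U = -2521.4 kJ/mol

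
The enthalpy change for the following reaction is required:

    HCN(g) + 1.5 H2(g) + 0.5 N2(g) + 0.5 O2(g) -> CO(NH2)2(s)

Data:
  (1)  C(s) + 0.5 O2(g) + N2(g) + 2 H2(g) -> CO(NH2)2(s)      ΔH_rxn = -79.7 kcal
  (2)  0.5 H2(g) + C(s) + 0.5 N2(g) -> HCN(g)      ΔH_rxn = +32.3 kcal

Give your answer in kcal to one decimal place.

(1) as written: -79.7 kcal
(2) reversed: -32.3 kcal
ΔH_rxn = (1)·(-79.7) + (-1)·(+32.3) = -112.0 kcal

ΔH_rxn = -112.0 kcal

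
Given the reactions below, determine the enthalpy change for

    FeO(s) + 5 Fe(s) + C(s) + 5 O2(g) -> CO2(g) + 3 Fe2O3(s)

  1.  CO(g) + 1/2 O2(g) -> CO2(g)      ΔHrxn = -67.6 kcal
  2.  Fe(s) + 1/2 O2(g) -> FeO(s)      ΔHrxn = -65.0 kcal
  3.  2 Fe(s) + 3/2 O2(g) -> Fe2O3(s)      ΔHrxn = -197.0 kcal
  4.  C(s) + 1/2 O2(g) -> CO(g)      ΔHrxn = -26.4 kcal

ΔHrxn = -620.0 kcal

eq. 1 as written: -67.6 kcal
eq. 2 reversed: +65.0 kcal
eq. 3 × 3: (3)·(-197.0) = -591.0 kcal
eq. 4 as written: -26.4 kcal
Combining the equations, ΔHrxn = (-67.6) + (+65.0) + (-591.0) + (-26.4) = -620.0 kcal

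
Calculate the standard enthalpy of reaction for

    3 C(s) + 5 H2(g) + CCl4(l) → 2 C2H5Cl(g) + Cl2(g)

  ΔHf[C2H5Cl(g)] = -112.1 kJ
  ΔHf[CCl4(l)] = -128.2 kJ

ΔH°rxn = -96.0 kJ

Products: 2·(-112.1) + 1·(+0.0) = -224.2
Reactants: 3·(+0.0) + 5·(+0.0) + 1·(-128.2) = -128.2
ΔH°rxn = (-224.2) − (-128.2) = -96.0 kJ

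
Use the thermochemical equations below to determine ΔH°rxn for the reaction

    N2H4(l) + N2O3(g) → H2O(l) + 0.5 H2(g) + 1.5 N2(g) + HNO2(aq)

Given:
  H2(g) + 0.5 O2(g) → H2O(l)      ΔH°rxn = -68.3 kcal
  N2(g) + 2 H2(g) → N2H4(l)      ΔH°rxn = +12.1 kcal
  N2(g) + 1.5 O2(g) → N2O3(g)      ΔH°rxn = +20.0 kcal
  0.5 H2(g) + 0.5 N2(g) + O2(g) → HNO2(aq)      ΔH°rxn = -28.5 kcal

ΔH°rxn = -128.9 kcal

equation 1 as written (H2O(l) already on the product side): -68.3 kcal
equation 2 reversed (N2H4(l) must end up as a reactant): -12.1 kcal
equation 3 reversed (N2O3(g) must end up as a reactant): -20.0 kcal
equation 4 as written (HNO2(aq) already on the product side): -28.5 kcal
Summing the manipulated equations, ΔH°rxn = (-68.3) + (-12.1) + (-20.0) + (-28.5) = -128.9 kcal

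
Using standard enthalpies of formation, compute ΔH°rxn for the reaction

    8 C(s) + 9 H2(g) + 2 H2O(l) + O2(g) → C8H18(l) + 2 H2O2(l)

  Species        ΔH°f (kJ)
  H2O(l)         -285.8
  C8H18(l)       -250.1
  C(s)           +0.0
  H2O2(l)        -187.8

Products: 1·(-250.1) + 2·(-187.8) = -625.7
Reactants: 8·(+0.0) + 9·(+0.0) + 2·(-285.8) + 1·(+0.0) = -571.6
ΔH°rxn = (-625.7) − (-571.6) = -54.1 kJ

ΔH°rxn = -54.1 kJ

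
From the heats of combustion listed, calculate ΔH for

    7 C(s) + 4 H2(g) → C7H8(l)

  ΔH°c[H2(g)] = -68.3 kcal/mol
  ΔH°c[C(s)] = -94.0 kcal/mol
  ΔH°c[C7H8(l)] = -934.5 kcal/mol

With combustion enthalpies, reactants minus products:
= [7·(-94.0) + 4·(-68.3)] − [1·(-934.5)]
= 3.3 kcal/mol

ΔH = 3.3 kcal/mol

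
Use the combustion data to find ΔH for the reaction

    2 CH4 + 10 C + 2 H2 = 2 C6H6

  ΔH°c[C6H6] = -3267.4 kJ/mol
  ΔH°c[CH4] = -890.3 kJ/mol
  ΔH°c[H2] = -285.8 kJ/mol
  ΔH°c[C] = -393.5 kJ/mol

ΔH = 247.6 kJ/mol

Using ΔH = Σ nΔHc°(reactants) − Σ nΔHc°(products):
= [2·(-890.3) + 10·(-393.5) + 2·(-285.8)] − [2·(-3267.4)]
= 247.6 kJ/mol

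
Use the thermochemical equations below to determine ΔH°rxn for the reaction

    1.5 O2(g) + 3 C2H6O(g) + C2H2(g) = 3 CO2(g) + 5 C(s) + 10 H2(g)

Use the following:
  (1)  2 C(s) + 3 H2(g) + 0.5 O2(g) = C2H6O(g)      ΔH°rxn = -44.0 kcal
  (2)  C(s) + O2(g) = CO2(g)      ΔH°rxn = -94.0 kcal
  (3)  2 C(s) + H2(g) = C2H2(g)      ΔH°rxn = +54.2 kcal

(1) reversed and × 3: (-3)·(-44.0) = +132.0 kcal
(2) × 3: (3)·(-94.0) = -282.0 kcal
(3) reversed: -54.2 kcal
ΔH°rxn = (-3)·(-44.0) + (3)·(-94.0) + (-1)·(+54.2) = -204.2 kcal

ΔH°rxn = -204.2 kcal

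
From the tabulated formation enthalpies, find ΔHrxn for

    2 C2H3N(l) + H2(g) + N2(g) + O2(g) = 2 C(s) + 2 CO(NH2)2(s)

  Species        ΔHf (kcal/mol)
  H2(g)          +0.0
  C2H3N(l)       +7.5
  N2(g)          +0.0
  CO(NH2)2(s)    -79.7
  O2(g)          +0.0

Products: 2·(+0.0) + 2·(-79.7) = -159.4
Reactants: 2·(+7.5) + 1·(+0.0) + 1·(+0.0) + 1·(+0.0) = +15.0
ΔHrxn = (-159.4) − (+15.0) = -174.4 kcal/mol

ΔHrxn = -174.4 kcal/mol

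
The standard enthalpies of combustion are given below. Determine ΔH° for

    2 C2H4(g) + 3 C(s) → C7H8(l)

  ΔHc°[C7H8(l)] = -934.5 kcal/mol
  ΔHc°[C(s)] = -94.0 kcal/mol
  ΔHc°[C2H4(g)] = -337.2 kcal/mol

With combustion enthalpies, reactants minus products:
= [2·(-337.2) + 3·(-94.0)] − [1·(-934.5)]
= -21.9 kcal/mol

ΔH° = -21.9 kcal/mol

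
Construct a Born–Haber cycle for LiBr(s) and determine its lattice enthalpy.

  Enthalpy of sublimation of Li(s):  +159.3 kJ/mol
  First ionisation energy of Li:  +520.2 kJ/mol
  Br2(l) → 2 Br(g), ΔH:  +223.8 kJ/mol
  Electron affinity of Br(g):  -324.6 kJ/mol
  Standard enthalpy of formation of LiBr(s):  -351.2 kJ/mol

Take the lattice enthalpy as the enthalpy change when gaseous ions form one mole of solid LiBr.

ΔHf° = 1·ΔHsub + 1·(ΣIE) + 1/2·D(Br2) + 1·EA + U
-351.2 = 1·(+159.3) + 1·(+520.2) + 1/2·(+223.8) + 1·(-324.6) + U
U = -351.2 − (+466.8) = -818.0 kJ/mol

U = -818.0 kJ/mol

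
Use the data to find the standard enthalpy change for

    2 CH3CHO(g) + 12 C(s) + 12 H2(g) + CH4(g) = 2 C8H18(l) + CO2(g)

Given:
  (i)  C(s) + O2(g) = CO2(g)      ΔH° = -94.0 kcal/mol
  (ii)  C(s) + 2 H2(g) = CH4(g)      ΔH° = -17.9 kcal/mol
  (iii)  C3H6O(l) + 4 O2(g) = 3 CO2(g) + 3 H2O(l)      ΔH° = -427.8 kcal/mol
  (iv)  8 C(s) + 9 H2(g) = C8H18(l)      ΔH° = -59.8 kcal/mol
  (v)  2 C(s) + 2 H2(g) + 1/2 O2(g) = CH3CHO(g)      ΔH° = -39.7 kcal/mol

(i) as written: -94.0 kcal/mol
(ii) reversed: +17.9 kcal/mol
(iii): not needed.
(iv) × 2: (2)·(-59.8) = -119.6 kcal/mol
(v) reversed and × 2: (-2)·(-39.7) = +79.4 kcal/mol
ΔH° = (1)·(-94.0) + (-1)·(-17.9) + (2)·(-59.8) + (-2)·(-39.7) = -116.3 kcal/mol

ΔH° = -116.3 kcal/mol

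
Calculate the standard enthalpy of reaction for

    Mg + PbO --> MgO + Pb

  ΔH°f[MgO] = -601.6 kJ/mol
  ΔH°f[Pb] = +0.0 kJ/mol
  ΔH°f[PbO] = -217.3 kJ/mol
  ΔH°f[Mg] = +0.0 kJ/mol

ΔH° = -384.3 kJ/mol

Products: 1·(-601.6) + 1·(+0.0) = -601.6
Reactants: 1·(+0.0) + 1·(-217.3) = -217.3
ΔH° = (-601.6) − (-217.3) = -384.3 kJ/mol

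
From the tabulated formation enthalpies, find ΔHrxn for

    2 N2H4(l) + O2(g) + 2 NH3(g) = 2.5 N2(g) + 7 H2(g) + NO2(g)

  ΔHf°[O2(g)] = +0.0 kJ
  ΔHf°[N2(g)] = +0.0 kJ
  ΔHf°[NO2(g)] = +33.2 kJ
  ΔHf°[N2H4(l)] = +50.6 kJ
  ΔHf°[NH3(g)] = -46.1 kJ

ΔHrxn = 24.2 kJ

Products: 5/2·(+0.0) + 7·(+0.0) + 1·(+33.2) = +33.2
Reactants: 2·(+50.6) + 1·(+0.0) + 2·(-46.1) = +9.0
ΔHrxn = (+33.2) − (+9.0) = 24.2 kJ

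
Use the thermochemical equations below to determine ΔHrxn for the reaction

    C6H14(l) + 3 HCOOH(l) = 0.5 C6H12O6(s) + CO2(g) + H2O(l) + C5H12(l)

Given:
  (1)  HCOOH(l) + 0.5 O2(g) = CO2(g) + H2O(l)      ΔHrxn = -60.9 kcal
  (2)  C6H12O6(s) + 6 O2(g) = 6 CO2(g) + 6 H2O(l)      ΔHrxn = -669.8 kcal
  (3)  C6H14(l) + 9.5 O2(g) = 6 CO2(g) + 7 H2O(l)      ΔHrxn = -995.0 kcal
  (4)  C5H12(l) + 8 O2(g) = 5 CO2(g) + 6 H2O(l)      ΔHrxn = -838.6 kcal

ΔHrxn = -4.2 kcal

(1) × 3: (3)·(-60.9) = -182.7 kcal
(2) reversed and × 1/2: (-1/2)·(-669.8) = +334.9 kcal
(3) as written: -995.0 kcal
(4) reversed: +838.6 kcal
ΔHrxn = (-182.7) + (+334.9) + (-995.0) + (+838.6) = -4.2 kcal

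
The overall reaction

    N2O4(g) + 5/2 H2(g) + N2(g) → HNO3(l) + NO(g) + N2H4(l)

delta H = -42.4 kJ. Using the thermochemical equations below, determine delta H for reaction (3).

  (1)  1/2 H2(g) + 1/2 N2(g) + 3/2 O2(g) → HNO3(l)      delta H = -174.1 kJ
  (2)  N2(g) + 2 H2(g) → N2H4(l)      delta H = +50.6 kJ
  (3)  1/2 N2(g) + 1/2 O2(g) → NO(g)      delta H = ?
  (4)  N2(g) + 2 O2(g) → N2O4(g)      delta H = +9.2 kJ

delta H = 90.3 kJ

(1) as written (HNO3(l) already on the product side): -174.1 kJ
(2) as written (N2H4(l) already on the product side): +50.6 kJ
(3) as written (NO(g) already on the product side): contributes x
(4) reversed (reverse to put N2O4(g) on the reactant side): -9.2 kJ
-42.4 = (-174.1) + (+50.6) + (-9.2) + x
x = (-42.4 − (-132.7)) / (1) = 90.3 kJ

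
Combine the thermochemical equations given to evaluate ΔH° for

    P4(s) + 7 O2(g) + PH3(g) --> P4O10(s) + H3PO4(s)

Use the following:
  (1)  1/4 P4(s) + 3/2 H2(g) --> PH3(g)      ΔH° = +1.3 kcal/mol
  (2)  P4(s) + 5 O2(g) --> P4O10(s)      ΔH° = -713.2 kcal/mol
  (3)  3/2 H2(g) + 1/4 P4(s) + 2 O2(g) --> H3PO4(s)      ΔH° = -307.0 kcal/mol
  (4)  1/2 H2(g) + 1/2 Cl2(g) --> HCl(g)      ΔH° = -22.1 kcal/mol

ΔH° = -1021.5 kcal/mol

(1) reversed: -1.3 kcal/mol
(2) as written: -713.2 kcal/mol
(3) as written: -307.0 kcal/mol
(4): not needed.
ΔH° = (-1.3) + (-713.2) + (-307.0) = -1021.5 kcal/mol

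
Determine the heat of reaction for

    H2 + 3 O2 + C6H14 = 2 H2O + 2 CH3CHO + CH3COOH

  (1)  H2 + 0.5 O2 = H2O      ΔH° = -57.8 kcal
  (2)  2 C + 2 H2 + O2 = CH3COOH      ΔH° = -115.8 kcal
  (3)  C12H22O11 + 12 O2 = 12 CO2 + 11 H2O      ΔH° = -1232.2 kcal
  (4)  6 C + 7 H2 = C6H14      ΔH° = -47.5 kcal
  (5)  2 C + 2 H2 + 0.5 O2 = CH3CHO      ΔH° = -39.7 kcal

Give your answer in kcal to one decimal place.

ΔH° = -263.3 kcal

(1) × 2: (2)·(-57.8) = -115.6 kcal
(2) as written (CH3COOH already on the product side): -115.8 kcal
(3): not needed (CO2 appears nowhere else).
(4) reversed (C6H14 must end up as a reactant): +47.5 kcal
(5) × 2 (×2 to match 2 CH3CHO in the target): (2)·(-39.7) = -79.4 kcal
Combining the equations, ΔH° = (2)·(-57.8) + (1)·(-115.8) + (-1)·(-47.5) + (2)·(-39.7) = -263.3 kcal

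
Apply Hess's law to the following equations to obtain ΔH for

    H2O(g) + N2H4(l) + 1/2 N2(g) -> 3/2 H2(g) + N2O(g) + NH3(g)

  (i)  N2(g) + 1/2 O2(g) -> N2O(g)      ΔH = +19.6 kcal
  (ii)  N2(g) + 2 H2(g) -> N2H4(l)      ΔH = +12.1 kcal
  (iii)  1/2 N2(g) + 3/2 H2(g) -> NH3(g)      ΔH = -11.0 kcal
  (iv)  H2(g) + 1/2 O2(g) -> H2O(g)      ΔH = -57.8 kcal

ΔH = 54.3 kcal

(i) as written: +19.6 kcal
(ii) reversed: -12.1 kcal
(iii) as written: -11.0 kcal
(iv) reversed: +57.8 kcal
ΔH = (+19.6) + (-12.1) + (-11.0) + (+57.8) = 54.3 kcal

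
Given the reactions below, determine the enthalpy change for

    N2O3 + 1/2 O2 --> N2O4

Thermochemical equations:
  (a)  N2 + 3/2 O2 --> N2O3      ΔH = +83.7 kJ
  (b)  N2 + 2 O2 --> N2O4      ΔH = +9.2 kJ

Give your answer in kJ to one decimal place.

(a) reversed (reverse to put N2O3 on the reactant side): -83.7 kJ
(b) as written (N2O4 already on the product side): +9.2 kJ
Since enthalpy is a state function, ΔH = (-83.7) + (+9.2) = -74.5 kJ

ΔH = -74.5 kJ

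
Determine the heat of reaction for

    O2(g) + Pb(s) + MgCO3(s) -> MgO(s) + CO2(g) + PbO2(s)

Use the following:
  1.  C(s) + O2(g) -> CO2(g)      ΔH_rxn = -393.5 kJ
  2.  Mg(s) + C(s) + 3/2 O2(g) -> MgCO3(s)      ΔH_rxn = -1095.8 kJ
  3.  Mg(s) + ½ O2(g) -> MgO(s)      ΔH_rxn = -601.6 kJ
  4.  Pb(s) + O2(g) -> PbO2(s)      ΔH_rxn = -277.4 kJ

ΔH_rxn = -176.7 kJ

eq. 1 as written: -393.5 kJ
eq. 2 reversed: +1095.8 kJ
eq. 3 as written: -601.6 kJ
eq. 4 as written: -277.4 kJ
Combining the equations, ΔH_rxn = (1)·(-393.5) + (-1)·(-1095.8) + (1)·(-601.6) + (1)·(-277.4) = -176.7 kJ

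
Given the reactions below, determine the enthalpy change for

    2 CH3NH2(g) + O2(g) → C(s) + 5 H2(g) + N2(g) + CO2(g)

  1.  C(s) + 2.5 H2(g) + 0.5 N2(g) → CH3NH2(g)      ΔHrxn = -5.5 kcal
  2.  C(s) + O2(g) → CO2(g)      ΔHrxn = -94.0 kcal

ΔHrxn = -83.0 kcal

eq. 1 reversed and × 2: (-2)·(-5.5) = +11.0 kcal
eq. 2 as written: -94.0 kcal
ΔHrxn = (+11.0) + (-94.0) = -83.0 kcal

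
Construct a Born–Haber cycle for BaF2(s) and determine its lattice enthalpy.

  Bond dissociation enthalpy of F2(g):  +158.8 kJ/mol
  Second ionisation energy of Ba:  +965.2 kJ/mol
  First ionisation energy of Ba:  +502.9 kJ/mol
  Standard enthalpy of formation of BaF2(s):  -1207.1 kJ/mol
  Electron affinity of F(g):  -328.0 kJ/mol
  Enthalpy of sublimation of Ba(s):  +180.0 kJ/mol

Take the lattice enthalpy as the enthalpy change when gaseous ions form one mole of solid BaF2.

ΔHf° = 1·ΔHsub + 1·(ΣIE) + 1·D(F2) + 2·EA + U
-1207.1 = 1·(+180.0) + 1·(+1468.1) + 1·(+158.8) + 2·(-328.0) + U
U = -1207.1 − (+1150.9) = -2358.0 kJ/mol

U = -2358.0 kJ/mol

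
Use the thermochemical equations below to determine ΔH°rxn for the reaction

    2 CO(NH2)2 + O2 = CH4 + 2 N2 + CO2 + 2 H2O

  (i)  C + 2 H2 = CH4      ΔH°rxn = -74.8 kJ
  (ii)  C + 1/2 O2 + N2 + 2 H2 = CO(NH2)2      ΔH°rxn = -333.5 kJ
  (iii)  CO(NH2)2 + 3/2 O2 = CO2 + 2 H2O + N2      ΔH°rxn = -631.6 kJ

(i) as written: -74.8 kJ
(ii) reversed: +333.5 kJ
(iii) as written: -631.6 kJ
Since enthalpy is a state function, ΔH°rxn = (-74.8) + (+333.5) + (-631.6) = -372.9 kJ

ΔH°rxn = -372.9 kJ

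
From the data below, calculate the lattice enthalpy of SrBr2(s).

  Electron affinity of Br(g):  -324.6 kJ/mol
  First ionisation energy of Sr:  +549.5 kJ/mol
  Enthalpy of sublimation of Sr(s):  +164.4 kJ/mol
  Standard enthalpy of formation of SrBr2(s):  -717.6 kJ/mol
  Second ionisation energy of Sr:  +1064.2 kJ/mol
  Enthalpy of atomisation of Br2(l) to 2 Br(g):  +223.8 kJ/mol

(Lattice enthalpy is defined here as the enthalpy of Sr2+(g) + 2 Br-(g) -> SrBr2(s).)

U = -2070.3 kJ/mol

ΔHf° = 1·ΔHsub + 1·(ΣIE) + 1·D(Br2) + 2·EA + U
-717.6 = 1·(+164.4) + 1·(+1613.7) + 1·(+223.8) + 2·(-324.6) + U
U = -717.6 − (+1352.7) = -2070.3 kJ/mol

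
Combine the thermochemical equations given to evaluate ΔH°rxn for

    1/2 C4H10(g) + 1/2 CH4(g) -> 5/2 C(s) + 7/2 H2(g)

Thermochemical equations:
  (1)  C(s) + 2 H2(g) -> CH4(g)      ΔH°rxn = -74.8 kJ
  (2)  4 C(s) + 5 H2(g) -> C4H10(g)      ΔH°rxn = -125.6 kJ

ΔH°rxn = 100.2 kJ

(1) reversed and × 1/2: (-1/2)·(-74.8) = +37.4 kJ
(2) reversed and × 1/2: (-1/2)·(-125.6) = +62.8 kJ
Combining the equations, ΔH°rxn = (+37.4) + (+62.8) = 100.2 kJ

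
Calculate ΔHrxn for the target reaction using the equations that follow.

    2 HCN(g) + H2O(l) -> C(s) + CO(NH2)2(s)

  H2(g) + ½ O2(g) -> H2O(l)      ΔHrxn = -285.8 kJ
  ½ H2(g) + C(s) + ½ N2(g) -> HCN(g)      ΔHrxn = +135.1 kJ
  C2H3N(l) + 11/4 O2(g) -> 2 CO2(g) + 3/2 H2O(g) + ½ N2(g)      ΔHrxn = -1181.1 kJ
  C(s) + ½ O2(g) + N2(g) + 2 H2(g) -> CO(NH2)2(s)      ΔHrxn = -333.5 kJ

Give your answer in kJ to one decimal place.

equation 1 reversed: +285.8 kJ
equation 2 reversed and × 2: (-2)·(+135.1) = -270.2 kJ
equation 3: not needed.
equation 4 as written: -333.5 kJ
Summing the manipulated equations, ΔHrxn = (-1)·(-285.8) + (-2)·(+135.1) + (1)·(-333.5) = -317.9 kJ

ΔHrxn = -317.9 kJ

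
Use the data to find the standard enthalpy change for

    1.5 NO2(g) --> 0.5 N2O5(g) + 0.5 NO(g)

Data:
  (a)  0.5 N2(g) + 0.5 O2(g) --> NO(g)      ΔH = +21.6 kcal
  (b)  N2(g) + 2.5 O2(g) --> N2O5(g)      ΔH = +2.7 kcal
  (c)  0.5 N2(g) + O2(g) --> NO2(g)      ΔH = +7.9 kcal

ΔH = 0.3 kcal

(a) × 1/2 (scale by 1/2 for the 1/2 NO(g)): (1/2)·(+21.6) = +10.8 kcal
(b) × 1/2 (scale by 1/2 for the 1/2 N2O5(g)): (1/2)·(+2.7) = +1.35 kcal
(c) reversed and × 3/2 (reverse to put NO2(g) on the reactant side; ×3/2 to match 3/2 NO2(g) in the target): (-3/2)·(+7.9) = -11.85 kcal
Summing the manipulated equations, ΔH = (+10.8) + (+1.35) + (-11.85) = 0.3 kcal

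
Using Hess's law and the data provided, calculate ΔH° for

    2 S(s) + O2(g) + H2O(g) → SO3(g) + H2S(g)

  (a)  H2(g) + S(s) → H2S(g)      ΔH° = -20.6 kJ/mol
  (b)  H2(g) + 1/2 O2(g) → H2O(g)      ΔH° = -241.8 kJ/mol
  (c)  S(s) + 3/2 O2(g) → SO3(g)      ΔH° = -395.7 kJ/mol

(a) as written: -20.6 kJ/mol
(b) reversed: +241.8 kJ/mol
(c) as written: -395.7 kJ/mol
Since enthalpy is a state function, ΔH° = (1)·(-20.6) + (-1)·(-241.8) + (1)·(-395.7) = -174.5 kJ/mol

ΔH° = -174.5 kJ/mol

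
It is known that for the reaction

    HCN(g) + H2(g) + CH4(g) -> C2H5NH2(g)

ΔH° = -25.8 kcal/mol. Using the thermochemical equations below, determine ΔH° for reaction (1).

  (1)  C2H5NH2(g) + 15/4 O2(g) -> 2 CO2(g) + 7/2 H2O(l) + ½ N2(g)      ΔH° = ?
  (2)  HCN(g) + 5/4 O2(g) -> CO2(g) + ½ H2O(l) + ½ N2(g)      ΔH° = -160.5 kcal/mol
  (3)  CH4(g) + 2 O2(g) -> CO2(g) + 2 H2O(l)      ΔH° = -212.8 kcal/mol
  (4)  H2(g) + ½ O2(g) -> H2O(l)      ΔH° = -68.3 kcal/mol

ΔH° = -415.8 kcal/mol

(1) reversed: contributes −x
(2) as written: -160.5 kcal/mol
(3) as written: -212.8 kcal/mol
(4) as written: -68.3 kcal/mol
-25.8 = (-160.5) + (-212.8) + (-68.3) − x
x = (-25.8 − (-441.6)) / (-1) = -415.8 kcal/mol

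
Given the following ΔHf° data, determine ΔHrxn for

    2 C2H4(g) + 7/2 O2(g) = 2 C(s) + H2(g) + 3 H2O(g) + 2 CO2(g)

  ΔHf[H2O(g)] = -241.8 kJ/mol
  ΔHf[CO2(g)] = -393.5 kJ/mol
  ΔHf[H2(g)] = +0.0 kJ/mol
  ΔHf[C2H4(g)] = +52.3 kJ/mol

ΔHrxn = -1617.0 kJ/mol

Products: 2·(+0.0) + 1·(+0.0) + 3·(-241.8) + 2·(-393.5) = -1512.4
Reactants: 2·(+52.3) + 7/2·(+0.0) = +104.6
ΔHrxn = (-1512.4) − (+104.6) = -1617.0 kJ/mol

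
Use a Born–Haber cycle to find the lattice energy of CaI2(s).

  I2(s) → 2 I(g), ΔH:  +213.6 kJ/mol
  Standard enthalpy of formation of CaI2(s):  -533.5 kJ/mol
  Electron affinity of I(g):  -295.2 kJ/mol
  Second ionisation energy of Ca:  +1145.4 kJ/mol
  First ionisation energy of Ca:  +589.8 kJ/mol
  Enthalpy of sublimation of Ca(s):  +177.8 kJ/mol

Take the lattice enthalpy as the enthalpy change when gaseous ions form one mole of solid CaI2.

ΔHf° = 1·ΔHsub + 1·(ΣIE) + 1·D(I2) + 2·EA + U
-533.5 = 1·(+177.8) + 1·(+1735.2) + 1·(+213.6) + 2·(-295.2) + U
U = -533.5 − (+1536.2) = -2069.7 kJ/mol

U = -2069.7 kJ/mol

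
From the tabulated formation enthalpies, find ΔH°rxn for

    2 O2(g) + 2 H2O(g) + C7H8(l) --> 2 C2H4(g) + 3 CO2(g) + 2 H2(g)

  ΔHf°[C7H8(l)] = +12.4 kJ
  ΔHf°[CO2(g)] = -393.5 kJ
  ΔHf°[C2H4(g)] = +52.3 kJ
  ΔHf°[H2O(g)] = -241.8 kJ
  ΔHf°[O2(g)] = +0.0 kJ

Products: 2·(+52.3) + 3·(-393.5) + 2·(+0.0) = -1075.9
Reactants: 2·(+0.0) + 2·(-241.8) + 1·(+12.4) = -471.2
ΔH°rxn = (-1075.9) − (-471.2) = -604.7 kJ

ΔH°rxn = -604.7 kJ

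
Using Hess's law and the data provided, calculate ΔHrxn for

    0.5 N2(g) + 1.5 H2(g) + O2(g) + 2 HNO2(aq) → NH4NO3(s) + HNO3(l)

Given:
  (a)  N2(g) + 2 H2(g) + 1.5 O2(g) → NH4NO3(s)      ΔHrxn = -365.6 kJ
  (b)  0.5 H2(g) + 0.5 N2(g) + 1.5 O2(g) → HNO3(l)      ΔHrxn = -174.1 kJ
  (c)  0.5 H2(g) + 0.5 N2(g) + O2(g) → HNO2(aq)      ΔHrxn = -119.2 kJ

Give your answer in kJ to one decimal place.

ΔHrxn = -301.3 kJ

(a) as written: -365.6 kJ
(b) as written: -174.1 kJ
(c) reversed and × 2: (-2)·(-119.2) = +238.4 kJ
By Hess's law, ΔHrxn = (1)·(-365.6) + (1)·(-174.1) + (-2)·(-119.2) = -301.3 kJ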